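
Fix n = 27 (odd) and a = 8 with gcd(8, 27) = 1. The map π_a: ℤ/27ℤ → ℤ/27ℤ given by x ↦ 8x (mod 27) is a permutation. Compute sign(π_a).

Start at x=26: 26 → 19 → 17 → 1 → 8 → 10 → 26 (one orbit).
The orbit structure of x ↦ 8x mod 27: 8 orbits of sizes [6, 6, 6, 2, 2, 2, 2, 1].
Σ(ℓ_i−1) = 27−8 = 19; sign = (−1)^19 = -1.
Via Zolotarev, sign(π_{8}) = (8|27) = -1.

-1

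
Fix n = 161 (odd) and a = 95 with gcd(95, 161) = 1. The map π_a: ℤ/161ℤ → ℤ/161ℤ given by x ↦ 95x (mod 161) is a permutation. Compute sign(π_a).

+1

Trace 8: π^k(8) = [8, 116, 72, 78, 4, 58, 36] for k=0..6.
Decompose π into cycles: lengths [33, 33, 33, 33, 11, 11, 3, 3, 1] (9 cycles, including the fixed point 0).
9 cycles on 161: each ℓ→(−1)^(ℓ−1), product (−1)^152 = +1.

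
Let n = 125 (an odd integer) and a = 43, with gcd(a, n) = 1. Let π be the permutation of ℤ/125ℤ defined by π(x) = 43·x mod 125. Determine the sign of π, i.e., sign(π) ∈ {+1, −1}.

-1

Start at x=68: 68 → 49 → 107 → 101 → 93 → 124 → 82 → … (one orbit).
π_43 has 12 disjoint cycles with lengths [20, 20, 20, 20, 20, 4, 4, 4, 4, 4, 4, 1] on {0,…,124}.
12 cycles on 125: each ℓ→(−1)^(ℓ−1), product (−1)^113 = -1.
(43|125)_J = -1 (Zolotarev's lemma cross-check).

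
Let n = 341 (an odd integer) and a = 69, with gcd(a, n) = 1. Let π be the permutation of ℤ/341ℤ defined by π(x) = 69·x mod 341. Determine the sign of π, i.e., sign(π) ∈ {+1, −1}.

Orbit of 69 under x↦69x: [69, 328, 126, 169, 67, 190, 152]… (length divides ord_341(69)).
Cycle lengths of π_69 on ℤ/341ℤ: [15, 15, 15, 15, 15, 15, 15, 15, 15, 15, 15, 15, 15, 15, 15, 15, 15, 15, 15, 15, 15, 15, 5, 5, 1]; 25 cycles in total.
341 − 25 = 316 transpositions; sign(π) = (−1)^316 = +1.
Via Zolotarev, sign(π_{69}) = (69|341) = +1.

+1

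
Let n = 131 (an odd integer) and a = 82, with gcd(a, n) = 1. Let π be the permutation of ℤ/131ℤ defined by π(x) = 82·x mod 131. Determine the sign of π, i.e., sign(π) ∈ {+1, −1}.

Trace 34: π^k(34) = [34, 37, 21, 19, 117, 31, 53] for k=0..6.
Decompose π into cycles: lengths [130, 1] (2 cycles, including the fixed point 0).
sign(π) = (−1)^{n − #cycles} = (−1)^{131−2} = (−1)^129 = -1.

-1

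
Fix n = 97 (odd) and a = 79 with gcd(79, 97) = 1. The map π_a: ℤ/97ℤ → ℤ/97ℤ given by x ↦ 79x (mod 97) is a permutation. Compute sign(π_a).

+1

Start at x=75: 75 → 8 → 50 → 70 → 1 → 79 → 33 → … (one orbit).
Cycle type of π: 16×6 + 1; total 7 cycles.
97 − 7 = 90 transpositions; sign(π) = (−1)^90 = +1.
(79|97)_J = +1 (Zolotarev's lemma cross-check).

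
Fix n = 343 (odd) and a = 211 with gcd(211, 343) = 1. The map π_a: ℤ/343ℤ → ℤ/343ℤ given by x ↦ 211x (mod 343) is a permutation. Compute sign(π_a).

+1

Orbit of 78 under x↦211x: [78, 337, 106, 71, 232, 246, 113]… (length divides ord_343(211)).
The orbit structure of x ↦ 211x mod 343: 19 orbits of sizes [49, 49, 49, 49, 49, 49, 7, 7, 7, 7, 7, 7, 1, 1, 1, 1, 1, 1, 1].
343 − 19 = 324 transpositions; sign(π) = (−1)^324 = +1.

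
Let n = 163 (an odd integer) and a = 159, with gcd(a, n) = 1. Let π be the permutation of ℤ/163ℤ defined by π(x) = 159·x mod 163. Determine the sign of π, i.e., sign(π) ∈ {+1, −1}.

Start at x=156: 156 → 28 → 51 → 122 → 1 → 159 → 16 → … (one orbit).
Cycle lengths of π_159 on ℤ/163ℤ: [162, 1]; 2 cycles in total.
n − c = 163 − 2 = 161; sign = (−1)^161 = -1.
Zolotarev: (159|163) = -1, matching the cycle-count sign.

-1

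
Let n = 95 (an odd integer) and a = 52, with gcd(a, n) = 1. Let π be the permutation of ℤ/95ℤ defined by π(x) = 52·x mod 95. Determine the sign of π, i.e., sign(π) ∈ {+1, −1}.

+1

Orbit of 61 under x↦52x: [61, 37, 24, 13, 11, 2, 9]… (length divides ord_95(52)).
π_52 has 5 disjoint cycles with lengths [36, 36, 18, 4, 1] on {0,…,94}.
sign(π) = (−1)^{n − #cycles} = (−1)^{95−5} = (−1)^90 = +1.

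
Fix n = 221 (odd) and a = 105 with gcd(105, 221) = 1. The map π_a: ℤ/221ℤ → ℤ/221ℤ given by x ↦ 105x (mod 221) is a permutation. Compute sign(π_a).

-1

Start at x=131: 131 → 53 → 40 → 1 → 105 → 196 → 27 → … (one orbit).
π_105 has 26 disjoint cycles with lengths [16, 16, 16, 16, 16, 16, 16, 16, 16, 16, 16, 16, 16, 1, 1, 1, 1, 1, 1, 1, 1, 1, 1, 1, 1, 1] on {0,…,220}.
With 26 cycles on 221 points, sign = (−1)^{221−26} = -1.
Via Zolotarev, sign(π_{105}) = (105|221) = -1.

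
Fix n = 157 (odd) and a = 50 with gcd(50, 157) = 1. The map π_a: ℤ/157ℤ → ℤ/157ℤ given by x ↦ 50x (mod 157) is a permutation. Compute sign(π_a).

Trace 22: π^k(22) = [22, 1, 50, 145, 28, 144, 135] for k=0..6.
Cycle type of π: 12×13 + 1; total 14 cycles.
With 14 cycles on 157 points, sign = (−1)^{157−14} = -1.

-1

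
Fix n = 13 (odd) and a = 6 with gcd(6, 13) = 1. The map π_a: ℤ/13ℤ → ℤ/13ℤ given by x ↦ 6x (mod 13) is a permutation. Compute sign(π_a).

-1

Trace 6: π^k(6) = [6, 10, 8, 9, 2, 12, 7] for k=0..6.
Cycle type of π: 12 + 1; total 2 cycles.
13 − 2 = 11 transpositions; sign(π) = (−1)^11 = -1.
The Jacobi symbol (6|13) = -1 (Zolotarev) agrees.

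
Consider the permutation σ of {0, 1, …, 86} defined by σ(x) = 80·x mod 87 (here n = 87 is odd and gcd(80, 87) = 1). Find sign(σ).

Start at x=38: 38 → 82 → 35 → 16 → 62 → 1 → 80 → … (one orbit).
π_80 has 8 disjoint cycles with lengths [14, 14, 14, 14, 14, 14, 2, 1] on {0,…,86}.
sign(π) = (−1)^{n − #cycles} = (−1)^{87−8} = (−1)^79 = -1.

-1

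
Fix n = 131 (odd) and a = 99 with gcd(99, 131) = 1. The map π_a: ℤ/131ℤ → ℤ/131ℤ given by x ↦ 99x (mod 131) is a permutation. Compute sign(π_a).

Orbit of 62 under x↦99x: [62, 112, 84, 63, 80, 60, 45]… (length divides ord_131(99)).
11 cycles of lengths [13, 13, 13, 13, 13, 13, 13, 13, 13, 13, 1].
With 11 cycles on 131 points, sign = (−1)^{131−11} = +1.

+1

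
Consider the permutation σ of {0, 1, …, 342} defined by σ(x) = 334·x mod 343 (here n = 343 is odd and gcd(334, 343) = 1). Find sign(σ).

Orbit of 310 under x↦334x: [310, 297, 71, 47, 263, 34, 37]… (length divides ord_343(334)).
Cycle type of π: 294 + 42 + 6 + 1; total 4 cycles.
sign(π) = (−1)^{n − #cycles} = (−1)^{343−4} = (−1)^339 = -1.

-1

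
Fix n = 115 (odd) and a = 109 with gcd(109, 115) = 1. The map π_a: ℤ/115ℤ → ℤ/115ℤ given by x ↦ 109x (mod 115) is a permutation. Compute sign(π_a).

-1

Start at x=44: 44 → 81 → 89 → 41 → 99 → 96 → 114 → … (one orbit).
8 cycles of lengths [22, 22, 22, 22, 22, 2, 2, 1].
n − c = 115 − 8 = 107; sign = (−1)^107 = -1.
Check: (109/115) = -1 by Zolotarev.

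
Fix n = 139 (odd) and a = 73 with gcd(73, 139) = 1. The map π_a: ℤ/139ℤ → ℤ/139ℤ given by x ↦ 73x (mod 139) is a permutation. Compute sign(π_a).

-1

Start at x=113: 113 → 48 → 29 → 32 → 112 → 114 → 121 → … (one orbit).
The orbit structure of x ↦ 73x mod 139: 2 orbits of sizes [138, 1].
Σ(ℓ_i−1) = 139−2 = 137; sign = (−1)^137 = -1.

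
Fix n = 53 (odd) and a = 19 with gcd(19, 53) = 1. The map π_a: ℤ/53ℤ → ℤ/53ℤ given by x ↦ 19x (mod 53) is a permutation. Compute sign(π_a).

-1

Orbit of 48 under x↦19x: [48, 11, 50, 49, 30, 40, 18]… (length divides ord_53(19)).
The orbit structure of x ↦ 19x mod 53: 2 orbits of sizes [52, 1].
n − c = 53 − 2 = 51; sign = (−1)^51 = -1.
(19|53)_J = -1 (Zolotarev's lemma cross-check).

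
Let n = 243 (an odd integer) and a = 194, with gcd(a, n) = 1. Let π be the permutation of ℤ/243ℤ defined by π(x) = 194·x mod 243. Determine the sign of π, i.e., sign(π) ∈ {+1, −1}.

Start at x=19: 19 → 41 → 178 → 26 → 184 → 218 → 10 → … (one orbit).
Decompose π into cycles: lengths [162, 54, 18, 6, 2, 1] (6 cycles, including the fixed point 0).
With 6 cycles on 243 points, sign = (−1)^{243−6} = -1.

-1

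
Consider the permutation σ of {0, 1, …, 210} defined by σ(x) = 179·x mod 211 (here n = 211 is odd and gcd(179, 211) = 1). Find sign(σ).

Start at x=185: 185 → 199 → 173 → 161 → 123 → 73 → 196 → … (one orbit).
Cycle lengths of π_179 on ℤ/211ℤ: [21, 21, 21, 21, 21, 21, 21, 21, 21, 21, 1]; 11 cycles in total.
211 − 11 = 200 transpositions; sign(π) = (−1)^200 = +1.
Check: (179/211) = +1 by Zolotarev.

+1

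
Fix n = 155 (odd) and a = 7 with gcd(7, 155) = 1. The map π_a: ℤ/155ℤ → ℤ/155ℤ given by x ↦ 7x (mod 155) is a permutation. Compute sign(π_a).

-1

Trace 101: π^k(101) = [101, 87, 144, 78, 81, 102, 94] for k=0..6.
π_7 has 6 disjoint cycles with lengths [60, 60, 15, 15, 4, 1] on {0,…,154}.
With 6 cycles on 155 points, sign = (−1)^{155−6} = -1.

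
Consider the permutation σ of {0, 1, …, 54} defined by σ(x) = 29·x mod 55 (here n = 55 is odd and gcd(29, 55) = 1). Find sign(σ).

Trace 54: π^k(54) = [54, 26, 39, 31, 19, 1, 29] for k=0..6.
8 cycles of lengths [10, 10, 10, 10, 10, 2, 2, 1].
With 8 cycles on 55 points, sign = (−1)^{55−8} = -1.

-1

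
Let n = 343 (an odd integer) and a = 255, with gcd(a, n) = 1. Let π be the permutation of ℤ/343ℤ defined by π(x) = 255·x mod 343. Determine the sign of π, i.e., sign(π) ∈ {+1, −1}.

Orbit of 30 under x↦255x: [30, 104, 109, 12, 316, 318, 142]… (length divides ord_343(255)).
Decompose π into cycles: lengths [294, 42, 6, 1] (4 cycles, including the fixed point 0).
343 − 4 = 339 transpositions; sign(π) = (−1)^339 = -1.
Zolotarev: (255|343) = -1, matching the cycle-count sign.

-1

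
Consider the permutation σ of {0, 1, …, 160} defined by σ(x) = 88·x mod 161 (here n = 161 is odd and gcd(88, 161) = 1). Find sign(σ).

-1

Trace 99: π^k(99) = [99, 18, 135, 127, 67, 100, 106] for k=0..6.
Cycle lengths of π_88 on ℤ/161ℤ: [66, 66, 22, 3, 3, 1]; 6 cycles in total.
6 cycles on 161: each ℓ→(−1)^(ℓ−1), product (−1)^155 = -1.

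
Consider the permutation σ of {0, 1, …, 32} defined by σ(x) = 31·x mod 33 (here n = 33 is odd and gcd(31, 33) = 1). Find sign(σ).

Orbit of 31 under x↦31x: [31, 4, 25, 16, 1]… (length divides ord_33(31)).
Cycle lengths of π_31 on ℤ/33ℤ: [5, 5, 5, 5, 5, 5, 1, 1, 1]; 9 cycles in total.
With 9 cycles on 33 points, sign = (−1)^{33−9} = +1.

+1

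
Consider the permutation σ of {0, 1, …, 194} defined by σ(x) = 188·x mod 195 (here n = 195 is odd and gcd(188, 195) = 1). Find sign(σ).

-1

Trace 188: π^k(188) = [188, 49, 47, 61, 158, 64, 137] for k=0..6.
Decompose π into cycles: lengths [12, 12, 12, 12, 12, 12, 12, 12, 12, 12, 12, 12, 12, 12, 12, 4, 4, 4, 2, 1] (20 cycles, including the fixed point 0).
195 − 20 = 175 transpositions; sign(π) = (−1)^175 = -1.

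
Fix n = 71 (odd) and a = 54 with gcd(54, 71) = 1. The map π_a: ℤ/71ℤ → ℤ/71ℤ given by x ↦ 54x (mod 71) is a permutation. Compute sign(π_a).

+1

Start at x=54: 54 → 5 → 57 → 25 → 1 → 54 (one orbit).
π_54 has 15 disjoint cycles with lengths [5, 5, 5, 5, 5, 5, 5, 5, 5, 5, 5, 5, 5, 5, 1] on {0,…,70}.
With 15 cycles on 71 points, sign = (−1)^{71−15} = +1.
Zolotarev: (54|71) = +1, matching the cycle-count sign.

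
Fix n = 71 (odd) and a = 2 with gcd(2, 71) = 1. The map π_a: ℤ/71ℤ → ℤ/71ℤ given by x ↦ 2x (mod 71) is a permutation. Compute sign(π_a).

+1

Orbit of 57 under x↦2x: [57, 43, 15, 30, 60, 49, 27]… (length divides ord_71(2)).
Cycle lengths of π_2 on ℤ/71ℤ: [35, 35, 1]; 3 cycles in total.
sign(π) = (−1)^{n − #cycles} = (−1)^{71−3} = (−1)^68 = +1.
Via Zolotarev, sign(π_{2}) = (2|71) = +1.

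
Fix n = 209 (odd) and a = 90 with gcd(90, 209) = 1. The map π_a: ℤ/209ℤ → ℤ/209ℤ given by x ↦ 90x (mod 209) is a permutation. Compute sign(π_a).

+1

Start at x=65: 65 → 207 → 29 → 102 → 193 → 23 → 189 → … (one orbit).
Cycle lengths of π_90 on ℤ/209ℤ: [90, 90, 18, 10, 1]; 5 cycles in total.
With 5 cycles on 209 points, sign = (−1)^{209−5} = +1.
Zolotarev: (90|209) = +1, matching the cycle-count sign.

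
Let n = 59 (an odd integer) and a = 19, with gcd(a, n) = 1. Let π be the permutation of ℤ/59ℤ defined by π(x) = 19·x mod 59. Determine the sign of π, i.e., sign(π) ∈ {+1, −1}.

Orbit of 7 under x↦19x: [7, 15, 49, 46, 48, 27, 41]… (length divides ord_59(19)).
Cycle type of π: 29×2 + 1; total 3 cycles.
With 3 cycles on 59 points, sign = (−1)^{59−3} = +1.

+1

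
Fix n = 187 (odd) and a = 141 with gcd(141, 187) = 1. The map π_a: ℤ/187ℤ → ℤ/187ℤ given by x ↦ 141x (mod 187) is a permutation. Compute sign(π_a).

-1

Trace 26: π^k(26) = [26, 113, 38, 122, 185, 92, 69] for k=0..6.
Cycle type of π: 80×2 + 16 + 5×2 + 1; total 6 cycles.
With 6 cycles on 187 points, sign = (−1)^{187−6} = -1.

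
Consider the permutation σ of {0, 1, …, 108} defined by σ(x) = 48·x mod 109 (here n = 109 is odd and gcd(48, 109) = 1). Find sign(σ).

Orbit of 73 under x↦48x: [73, 16, 5, 22, 75, 3, 35]… (length divides ord_109(48)).
The orbit structure of x ↦ 48x mod 109: 5 orbits of sizes [27, 27, 27, 27, 1].
sign(π) = (−1)^{n − #cycles} = (−1)^{109−5} = (−1)^104 = +1.
The Jacobi symbol (48|109) = +1 (Zolotarev) agrees.

+1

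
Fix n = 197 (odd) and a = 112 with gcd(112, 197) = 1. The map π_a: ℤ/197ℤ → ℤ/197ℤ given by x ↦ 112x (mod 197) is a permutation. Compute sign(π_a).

+1

Trace 97: π^k(97) = [97, 29, 96, 114, 160, 190, 4] for k=0..6.
Cycle type of π: 98×2 + 1; total 3 cycles.
sign(π) = (−1)^{n − #cycles} = (−1)^{197−3} = (−1)^194 = +1.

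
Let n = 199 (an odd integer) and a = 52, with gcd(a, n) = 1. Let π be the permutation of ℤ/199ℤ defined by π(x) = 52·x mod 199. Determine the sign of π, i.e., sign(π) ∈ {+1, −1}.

+1

Start at x=172: 172 → 188 → 25 → 106 → 139 → 64 → 144 → … (one orbit).
Decompose π into cycles: lengths [33, 33, 33, 33, 33, 33, 1] (7 cycles, including the fixed point 0).
With 7 cycles on 199 points, sign = (−1)^{199−7} = +1.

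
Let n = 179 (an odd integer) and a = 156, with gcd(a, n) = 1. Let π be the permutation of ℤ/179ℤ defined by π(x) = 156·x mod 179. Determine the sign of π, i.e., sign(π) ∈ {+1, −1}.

Trace 75: π^k(75) = [75, 65, 116, 17, 146, 43, 85] for k=0..6.
3 cycles of lengths [89, 89, 1].
179 − 3 = 176 transpositions; sign(π) = (−1)^176 = +1.

+1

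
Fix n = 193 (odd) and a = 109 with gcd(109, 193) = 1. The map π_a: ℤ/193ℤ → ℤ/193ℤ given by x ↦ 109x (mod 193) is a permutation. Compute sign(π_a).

Start at x=1: 1 → 109 → 108 → 192 → 84 → 85 → 1 (one orbit).
Decompose π into cycles: lengths [6, 6, 6, 6, 6, 6, 6, 6, 6, 6, 6, 6, 6, 6, 6, 6, 6, 6, 6, 6, 6, 6, 6, 6, 6, 6, 6, 6, 6, 6, 6, 6, 1] (33 cycles, including the fixed point 0).
193 − 33 = 160 transpositions; sign(π) = (−1)^160 = +1.
Zolotarev: (109|193) = +1, matching the cycle-count sign.

+1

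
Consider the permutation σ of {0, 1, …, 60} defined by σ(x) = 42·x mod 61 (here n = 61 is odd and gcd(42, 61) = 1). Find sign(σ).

Trace 12: π^k(12) = [12, 16, 1, 42, 56, 34, 25] for k=0..6.
π_42 has 5 disjoint cycles with lengths [15, 15, 15, 15, 1] on {0,…,60}.
sign(π) = (−1)^{n − #cycles} = (−1)^{61−5} = (−1)^56 = +1.
(42|61)_J = +1 (Zolotarev's lemma cross-check).

+1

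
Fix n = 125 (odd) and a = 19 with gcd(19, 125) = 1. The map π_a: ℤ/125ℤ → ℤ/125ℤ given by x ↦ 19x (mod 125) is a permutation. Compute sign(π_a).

Start at x=21: 21 → 24 → 81 → 39 → 116 → 79 → 1 → … (one orbit).
π_19 has 7 disjoint cycles with lengths [50, 50, 10, 10, 2, 2, 1] on {0,…,124}.
Σ(ℓ_i−1) = 125−7 = 118; sign = (−1)^118 = +1.
Check: (19/125) = +1 by Zolotarev.

+1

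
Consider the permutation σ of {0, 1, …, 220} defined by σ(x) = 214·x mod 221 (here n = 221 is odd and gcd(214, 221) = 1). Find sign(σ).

+1

Start at x=190: 190 → 217 → 28 → 25 → 46 → 120 → 44 → … (one orbit).
Cycle type of π: 48×4 + 16 + 12 + 1; total 7 cycles.
n − c = 221 − 7 = 214; sign = (−1)^214 = +1.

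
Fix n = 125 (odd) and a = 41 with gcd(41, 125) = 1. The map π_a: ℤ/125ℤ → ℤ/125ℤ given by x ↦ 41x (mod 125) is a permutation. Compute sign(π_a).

+1

Trace 6: π^k(6) = [6, 121, 86, 26, 66, 81, 71] for k=0..6.
Cycle lengths of π_41 on ℤ/125ℤ: [25, 25, 25, 25, 5, 5, 5, 5, 1, 1, 1, 1, 1]; 13 cycles in total.
Σ(ℓ_i−1) = 125−13 = 112; sign = (−1)^112 = +1.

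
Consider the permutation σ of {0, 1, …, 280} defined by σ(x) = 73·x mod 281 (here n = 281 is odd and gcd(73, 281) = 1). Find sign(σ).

Trace 99: π^k(99) = [99, 202, 134, 228, 65, 249, 193] for k=0..6.
Decompose π into cycles: lengths [56, 56, 56, 56, 56, 1] (6 cycles, including the fixed point 0).
Σ(ℓ_i−1) = 281−6 = 275; sign = (−1)^275 = -1.
The Jacobi symbol (73|281) = -1 (Zolotarev) agrees.

-1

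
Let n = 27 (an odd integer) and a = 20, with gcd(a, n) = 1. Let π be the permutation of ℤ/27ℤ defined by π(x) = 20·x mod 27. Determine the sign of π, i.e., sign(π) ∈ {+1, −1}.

-1

Trace 5: π^k(5) = [5, 19, 2, 13, 17, 16, 23] for k=0..6.
Decompose π into cycles: lengths [18, 6, 2, 1] (4 cycles, including the fixed point 0).
4 cycles on 27: each ℓ→(−1)^(ℓ−1), product (−1)^23 = -1.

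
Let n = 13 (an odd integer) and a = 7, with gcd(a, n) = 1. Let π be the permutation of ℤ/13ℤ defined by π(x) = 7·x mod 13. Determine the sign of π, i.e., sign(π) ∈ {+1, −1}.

Start at x=12: 12 → 6 → 3 → 8 → 4 → 2 → 1 → … (one orbit).
Cycle lengths of π_7 on ℤ/13ℤ: [12, 1]; 2 cycles in total.
13 − 2 = 11 transpositions; sign(π) = (−1)^11 = -1.
Zolotarev: (7|13) = -1, matching the cycle-count sign.

-1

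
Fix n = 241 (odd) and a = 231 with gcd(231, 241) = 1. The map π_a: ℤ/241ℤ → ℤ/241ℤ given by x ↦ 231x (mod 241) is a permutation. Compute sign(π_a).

+1

Orbit of 24 under x↦231x: [24, 1, 231, 100, 205, 119, 15]… (length divides ord_241(231)).
π_231 has 17 disjoint cycles with lengths [15, 15, 15, 15, 15, 15, 15, 15, 15, 15, 15, 15, 15, 15, 15, 15, 1] on {0,…,240}.
sign(π) = (−1)^{n − #cycles} = (−1)^{241−17} = (−1)^224 = +1.
Check: (231/241) = +1 by Zolotarev.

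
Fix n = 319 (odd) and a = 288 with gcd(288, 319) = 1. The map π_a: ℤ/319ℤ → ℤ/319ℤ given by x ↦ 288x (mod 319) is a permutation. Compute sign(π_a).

Trace 86: π^k(86) = [86, 205, 25, 182, 100, 90, 81] for k=0..6.
Cycle type of π: 140×2 + 28 + 10 + 1; total 5 cycles.
319 − 5 = 314 transpositions; sign(π) = (−1)^314 = +1.

+1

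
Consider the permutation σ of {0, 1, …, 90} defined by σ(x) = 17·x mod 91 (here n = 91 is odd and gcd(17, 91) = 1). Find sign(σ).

-1

Trace 1: π^k(1) = [1, 17, 16, 90, 74, 75] for k=0..5.
Cycle lengths of π_17 on ℤ/91ℤ: [6, 6, 6, 6, 6, 6, 6, 6, 6, 6, 6, 6, 6, 6, 6, 1]; 16 cycles in total.
sign(π) = (−1)^{n − #cycles} = (−1)^{91−16} = (−1)^75 = -1.
Via Zolotarev, sign(π_{17}) = (17|91) = -1.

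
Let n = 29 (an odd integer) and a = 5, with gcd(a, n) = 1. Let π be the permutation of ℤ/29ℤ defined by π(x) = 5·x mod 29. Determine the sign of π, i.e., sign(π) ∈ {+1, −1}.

Trace 6: π^k(6) = [6, 1, 5, 25, 9, 16, 22] for k=0..6.
Cycle type of π: 14×2 + 1; total 3 cycles.
With 3 cycles on 29 points, sign = (−1)^{29−3} = +1.
Via Zolotarev, sign(π_{5}) = (5|29) = +1.

+1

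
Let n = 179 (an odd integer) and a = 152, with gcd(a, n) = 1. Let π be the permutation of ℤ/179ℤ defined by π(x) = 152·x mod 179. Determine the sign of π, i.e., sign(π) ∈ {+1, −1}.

-1

Start at x=12: 12 → 34 → 156 → 84 → 59 → 18 → 51 → … (one orbit).
2 cycles of lengths [178, 1].
n − c = 179 − 2 = 177; sign = (−1)^177 = -1.
Check: (152/179) = -1 by Zolotarev.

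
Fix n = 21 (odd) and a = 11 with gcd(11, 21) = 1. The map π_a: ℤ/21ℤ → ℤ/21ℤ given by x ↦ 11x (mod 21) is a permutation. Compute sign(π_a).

Orbit of 8 under x↦11x: [8, 4, 2, 1, 11, 16]… (length divides ord_21(11)).
6 cycles of lengths [6, 6, 3, 3, 2, 1].
6 cycles on 21: each ℓ→(−1)^(ℓ−1), product (−1)^15 = -1.

-1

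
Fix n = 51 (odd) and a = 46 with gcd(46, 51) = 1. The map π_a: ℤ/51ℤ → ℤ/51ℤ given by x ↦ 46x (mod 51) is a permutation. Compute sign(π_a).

Orbit of 22 under x↦46x: [22, 43, 40, 4, 31, 49, 10]… (length divides ord_51(46)).
Decompose π into cycles: lengths [16, 16, 16, 1, 1, 1] (6 cycles, including the fixed point 0).
51 − 6 = 45 transpositions; sign(π) = (−1)^45 = -1.
Zolotarev: (46|51) = -1, matching the cycle-count sign.

-1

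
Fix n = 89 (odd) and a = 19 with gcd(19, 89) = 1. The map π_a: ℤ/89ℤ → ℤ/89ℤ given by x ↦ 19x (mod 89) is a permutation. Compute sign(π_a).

-1

Start at x=9: 9 → 82 → 45 → 54 → 47 → 3 → 57 → … (one orbit).
2 cycles of lengths [88, 1].
n − c = 89 − 2 = 87; sign = (−1)^87 = -1.
Zolotarev: (19|89) = -1, matching the cycle-count sign.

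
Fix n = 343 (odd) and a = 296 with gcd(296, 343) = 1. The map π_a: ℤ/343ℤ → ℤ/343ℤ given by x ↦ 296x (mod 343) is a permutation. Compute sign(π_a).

Start at x=81: 81 → 309 → 226 → 11 → 169 → 289 → 137 → … (one orbit).
Cycle type of π: 147×2 + 21×2 + 3×2 + 1; total 7 cycles.
sign(π) = (−1)^{n − #cycles} = (−1)^{343−7} = (−1)^336 = +1.

+1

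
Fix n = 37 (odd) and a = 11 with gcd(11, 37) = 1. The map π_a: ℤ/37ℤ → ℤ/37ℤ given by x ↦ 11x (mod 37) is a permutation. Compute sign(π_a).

+1

Orbit of 11 under x↦11x: [11, 10, 36, 26, 27, 1]… (length divides ord_37(11)).
π_11 has 7 disjoint cycles with lengths [6, 6, 6, 6, 6, 6, 1] on {0,…,36}.
sign(π) = (−1)^{n − #cycles} = (−1)^{37−7} = (−1)^30 = +1.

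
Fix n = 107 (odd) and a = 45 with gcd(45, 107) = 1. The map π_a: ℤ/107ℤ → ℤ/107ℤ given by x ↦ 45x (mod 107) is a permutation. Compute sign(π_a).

Trace 91: π^k(91) = [91, 29, 21, 89, 46, 37, 60] for k=0..6.
Cycle type of π: 106 + 1; total 2 cycles.
107 − 2 = 105 transpositions; sign(π) = (−1)^105 = -1.
The Jacobi symbol (45|107) = -1 (Zolotarev) agrees.

-1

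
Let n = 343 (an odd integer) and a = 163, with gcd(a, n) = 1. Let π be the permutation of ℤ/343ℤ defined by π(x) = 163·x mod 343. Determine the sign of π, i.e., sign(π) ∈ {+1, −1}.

Start at x=156: 156 → 46 → 295 → 65 → 305 → 323 → 170 → … (one orbit).
Cycle lengths of π_163 on ℤ/343ℤ: [147, 147, 21, 21, 3, 3, 1]; 7 cycles in total.
n − c = 343 − 7 = 336; sign = (−1)^336 = +1.

+1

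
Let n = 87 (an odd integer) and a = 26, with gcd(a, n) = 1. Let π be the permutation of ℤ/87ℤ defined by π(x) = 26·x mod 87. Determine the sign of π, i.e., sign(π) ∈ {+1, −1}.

Orbit of 68 under x↦26x: [68, 28, 32, 49, 56, 64, 11]… (length divides ord_87(26)).
π_26 has 5 disjoint cycles with lengths [28, 28, 28, 2, 1] on {0,…,86}.
5 cycles on 87: each ℓ→(−1)^(ℓ−1), product (−1)^82 = +1.
The Jacobi symbol (26|87) = +1 (Zolotarev) agrees.

+1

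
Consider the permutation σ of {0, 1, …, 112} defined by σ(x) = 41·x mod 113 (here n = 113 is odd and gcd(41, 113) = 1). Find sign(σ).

+1

Orbit of 87 under x↦41x: [87, 64, 25, 8, 102, 1, 41]… (length divides ord_113(41)).
Decompose π into cycles: lengths [56, 56, 1] (3 cycles, including the fixed point 0).
With 3 cycles on 113 points, sign = (−1)^{113−3} = +1.
The Jacobi symbol (41|113) = +1 (Zolotarev) agrees.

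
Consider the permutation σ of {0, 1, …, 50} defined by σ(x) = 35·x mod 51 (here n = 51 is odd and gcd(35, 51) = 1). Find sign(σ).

Orbit of 35 under x↦35x: [35, 1]… (length divides ord_51(35)).
π_35 has 34 disjoint cycles with lengths [2, 2, 2, 2, 2, 2, 2, 2, 2, 2, 2, 2, 2, 2, 2, 2, 2, 1, 1, 1, 1, 1, 1, 1, 1, 1, 1, 1, 1, 1, 1, 1, 1, 1] on {0,…,50}.
With 34 cycles on 51 points, sign = (−1)^{51−34} = -1.

-1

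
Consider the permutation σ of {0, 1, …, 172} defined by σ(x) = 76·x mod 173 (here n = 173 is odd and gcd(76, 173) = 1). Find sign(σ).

Start at x=125: 125 → 158 → 71 → 33 → 86 → 135 → 53 → … (one orbit).
2 cycles of lengths [172, 1].
With 2 cycles on 173 points, sign = (−1)^{173−2} = -1.

-1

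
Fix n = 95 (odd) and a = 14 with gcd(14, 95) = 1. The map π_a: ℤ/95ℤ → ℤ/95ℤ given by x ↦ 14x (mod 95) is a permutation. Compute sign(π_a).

-1

Start at x=1: 1 → 14 → 6 → 84 → 36 → 29 → 26 → … (one orbit).
Cycle lengths of π_14 on ℤ/95ℤ: [18, 18, 18, 18, 18, 2, 2, 1]; 8 cycles in total.
95 − 8 = 87 transpositions; sign(π) = (−1)^87 = -1.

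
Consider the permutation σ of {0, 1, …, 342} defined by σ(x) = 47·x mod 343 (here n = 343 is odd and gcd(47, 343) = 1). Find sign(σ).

Start at x=293: 293 → 51 → 339 → 155 → 82 → 81 → 34 → … (one orbit).
π_47 has 4 disjoint cycles with lengths [294, 42, 6, 1] on {0,…,342}.
sign(π) = (−1)^{n − #cycles} = (−1)^{343−4} = (−1)^339 = -1.

-1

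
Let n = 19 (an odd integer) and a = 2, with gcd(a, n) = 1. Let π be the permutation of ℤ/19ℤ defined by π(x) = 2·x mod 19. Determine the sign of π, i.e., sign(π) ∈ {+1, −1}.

Trace 5: π^k(5) = [5, 10, 1, 2, 4, 8, 16] for k=0..6.
Decompose π into cycles: lengths [18, 1] (2 cycles, including the fixed point 0).
sign(π) = (−1)^{n − #cycles} = (−1)^{19−2} = (−1)^17 = -1.

-1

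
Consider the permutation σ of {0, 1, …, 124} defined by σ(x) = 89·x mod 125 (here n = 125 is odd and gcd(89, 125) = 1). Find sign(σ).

+1

Trace 89: π^k(89) = [89, 46, 94, 116, 74, 86, 29] for k=0..6.
The orbit structure of x ↦ 89x mod 125: 7 orbits of sizes [50, 50, 10, 10, 2, 2, 1].
125 − 7 = 118 transpositions; sign(π) = (−1)^118 = +1.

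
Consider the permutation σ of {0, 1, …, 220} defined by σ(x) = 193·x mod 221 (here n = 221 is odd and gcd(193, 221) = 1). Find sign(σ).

+1

Trace 31: π^k(31) = [31, 16, 215, 168, 158, 217, 112] for k=0..6.
Cycle lengths of π_193 on ℤ/221ℤ: [48, 48, 48, 48, 16, 12, 1]; 7 cycles in total.
n − c = 221 − 7 = 214; sign = (−1)^214 = +1.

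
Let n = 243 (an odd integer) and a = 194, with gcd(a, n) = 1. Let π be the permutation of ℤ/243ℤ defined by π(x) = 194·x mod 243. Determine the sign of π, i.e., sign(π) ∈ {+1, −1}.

-1

Orbit of 41 under x↦194x: [41, 178, 26, 184, 218, 10, 239]… (length divides ord_243(194)).
π_194 has 6 disjoint cycles with lengths [162, 54, 18, 6, 2, 1] on {0,…,242}.
n − c = 243 − 6 = 237; sign = (−1)^237 = -1.
Check: (194/243) = -1 by Zolotarev.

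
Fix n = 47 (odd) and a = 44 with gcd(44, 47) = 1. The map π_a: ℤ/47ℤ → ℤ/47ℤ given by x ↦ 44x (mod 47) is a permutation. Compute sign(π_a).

Start at x=1: 1 → 44 → 9 → 20 → 34 → 39 → 24 → … (one orbit).
2 cycles of lengths [46, 1].
Σ(ℓ_i−1) = 47−2 = 45; sign = (−1)^45 = -1.
The Jacobi symbol (44|47) = -1 (Zolotarev) agrees.

-1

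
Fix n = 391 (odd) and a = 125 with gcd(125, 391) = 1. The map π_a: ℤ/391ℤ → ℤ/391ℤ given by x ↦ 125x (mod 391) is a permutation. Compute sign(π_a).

+1

Start at x=360: 360 → 35 → 74 → 257 → 63 → 55 → 228 → … (one orbit).
Cycle type of π: 176×2 + 22 + 16 + 1; total 5 cycles.
n − c = 391 − 5 = 386; sign = (−1)^386 = +1.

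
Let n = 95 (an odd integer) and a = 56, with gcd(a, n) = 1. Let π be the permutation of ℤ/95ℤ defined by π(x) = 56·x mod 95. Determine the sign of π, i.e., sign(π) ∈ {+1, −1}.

Orbit of 1 under x↦56x: [1, 56]… (length divides ord_95(56)).
50 cycles of lengths [2, 2, 2, 2, 2, 2, 2, 2, 2, 2, 2, 2, 2, 2, 2, 2, 2, 2, 2, 2, 2, 2, 2, 2, 2, 2, 2, 2, 2, 2, 2, 2, 2, 2, 2, 2, 2, 2, 2, 2, 2, 2, 2, 2, 2, 1, 1, 1, 1, 1].
With 50 cycles on 95 points, sign = (−1)^{95−50} = -1.
Via Zolotarev, sign(π_{56}) = (56|95) = -1.

-1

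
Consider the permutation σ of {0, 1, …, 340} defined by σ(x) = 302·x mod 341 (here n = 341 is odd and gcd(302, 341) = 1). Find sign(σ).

Trace 1: π^k(1) = [1, 302, 157, 15, 97, 309, 225] for k=0..6.
The orbit structure of x ↦ 302x mod 341: 36 orbits of sizes [10, 10, 10, 10, 10, 10, 10, 10, 10, 10, 10, 10, 10, 10, 10, 10, 10, 10, 10, 10, 10, 10, 10, 10, 10, 10, 10, 10, 10, 10, 10, 10, 10, 5, 5, 1].
With 36 cycles on 341 points, sign = (−1)^{341−36} = -1.

-1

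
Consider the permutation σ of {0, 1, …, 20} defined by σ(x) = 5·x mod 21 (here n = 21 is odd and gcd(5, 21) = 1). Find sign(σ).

+1

Trace 17: π^k(17) = [17, 1, 5, 4, 20, 16] for k=0..5.
The orbit structure of x ↦ 5x mod 21: 5 orbits of sizes [6, 6, 6, 2, 1].
Σ(ℓ_i−1) = 21−5 = 16; sign = (−1)^16 = +1.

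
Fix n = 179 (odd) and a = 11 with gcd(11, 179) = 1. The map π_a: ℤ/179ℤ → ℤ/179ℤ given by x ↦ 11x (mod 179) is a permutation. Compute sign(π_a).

Orbit of 71 under x↦11x: [71, 65, 178, 168, 58, 101, 37]… (length divides ord_179(11)).
Decompose π into cycles: lengths [178, 1] (2 cycles, including the fixed point 0).
Σ(ℓ_i−1) = 179−2 = 177; sign = (−1)^177 = -1.
Zolotarev: (11|179) = -1, matching the cycle-count sign.

-1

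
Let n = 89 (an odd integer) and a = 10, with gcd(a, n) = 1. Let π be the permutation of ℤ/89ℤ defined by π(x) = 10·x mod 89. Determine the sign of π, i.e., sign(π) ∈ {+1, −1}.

+1

Start at x=10: 10 → 11 → 21 → 32 → 53 → 85 → 49 → … (one orbit).
3 cycles of lengths [44, 44, 1].
n − c = 89 − 3 = 86; sign = (−1)^86 = +1.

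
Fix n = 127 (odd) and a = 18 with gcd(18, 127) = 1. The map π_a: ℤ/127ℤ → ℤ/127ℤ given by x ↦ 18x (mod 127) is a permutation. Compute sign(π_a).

+1

Orbit of 34 under x↦18x: [34, 104, 94, 41, 103, 76, 98]… (length divides ord_127(18)).
3 cycles of lengths [63, 63, 1].
With 3 cycles on 127 points, sign = (−1)^{127−3} = +1.
Zolotarev: (18|127) = +1, matching the cycle-count sign.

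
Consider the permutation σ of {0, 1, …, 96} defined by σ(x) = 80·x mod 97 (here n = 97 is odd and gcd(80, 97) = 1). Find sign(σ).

Start at x=43: 43 → 45 → 11 → 7 → 75 → 83 → 44 → … (one orbit).
The orbit structure of x ↦ 80x mod 97: 2 orbits of sizes [96, 1].
n − c = 97 − 2 = 95; sign = (−1)^95 = -1.

-1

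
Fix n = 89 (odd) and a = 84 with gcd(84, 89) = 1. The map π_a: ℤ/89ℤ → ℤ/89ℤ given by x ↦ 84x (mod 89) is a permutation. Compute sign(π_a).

+1

Orbit of 64 under x↦84x: [64, 36, 87, 10, 39, 72, 85]… (length divides ord_89(84)).
The orbit structure of x ↦ 84x mod 89: 3 orbits of sizes [44, 44, 1].
89 − 3 = 86 transpositions; sign(π) = (−1)^86 = +1.
(84|89)_J = +1 (Zolotarev's lemma cross-check).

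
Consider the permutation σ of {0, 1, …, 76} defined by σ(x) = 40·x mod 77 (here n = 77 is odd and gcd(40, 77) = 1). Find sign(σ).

Trace 52: π^k(52) = [52, 1, 40, 60, 13, 58, 10] for k=0..6.
π_40 has 5 disjoint cycles with lengths [30, 30, 10, 6, 1] on {0,…,76}.
77 − 5 = 72 transpositions; sign(π) = (−1)^72 = +1.

+1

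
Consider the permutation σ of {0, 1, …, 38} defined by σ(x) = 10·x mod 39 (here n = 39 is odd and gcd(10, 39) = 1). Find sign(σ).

+1

Trace 4: π^k(4) = [4, 1, 10, 22, 25, 16] for k=0..5.
Cycle lengths of π_10 on ℤ/39ℤ: [6, 6, 6, 6, 6, 6, 1, 1, 1]; 9 cycles in total.
With 9 cycles on 39 points, sign = (−1)^{39−9} = +1.
Via Zolotarev, sign(π_{10}) = (10|39) = +1.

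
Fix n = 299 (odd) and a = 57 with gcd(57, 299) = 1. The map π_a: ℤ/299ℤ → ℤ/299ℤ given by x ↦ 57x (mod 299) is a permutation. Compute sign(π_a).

Trace 64: π^k(64) = [64, 60, 131, 291, 142, 21, 1] for k=0..6.
Cycle type of π: 44×6 + 22 + 4×3 + 1; total 11 cycles.
Σ(ℓ_i−1) = 299−11 = 288; sign = (−1)^288 = +1.

+1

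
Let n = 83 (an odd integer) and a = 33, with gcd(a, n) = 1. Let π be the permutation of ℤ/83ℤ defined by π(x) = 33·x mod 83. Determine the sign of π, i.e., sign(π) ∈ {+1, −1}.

Trace 23: π^k(23) = [23, 12, 64, 37, 59, 38, 9] for k=0..6.
Cycle type of π: 41×2 + 1; total 3 cycles.
3 cycles on 83: each ℓ→(−1)^(ℓ−1), product (−1)^80 = +1.

+1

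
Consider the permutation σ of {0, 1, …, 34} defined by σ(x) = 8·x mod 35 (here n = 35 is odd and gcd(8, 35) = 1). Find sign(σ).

-1

Trace 8: π^k(8) = [8, 29, 22, 1] for k=0..3.
14 cycles of lengths [4, 4, 4, 4, 4, 4, 4, 1, 1, 1, 1, 1, 1, 1].
With 14 cycles on 35 points, sign = (−1)^{35−14} = -1.
The Jacobi symbol (8|35) = -1 (Zolotarev) agrees.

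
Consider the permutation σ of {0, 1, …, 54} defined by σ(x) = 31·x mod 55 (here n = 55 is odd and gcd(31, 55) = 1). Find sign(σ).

+1

Orbit of 36 under x↦31x: [36, 16, 1, 31, 26]… (length divides ord_55(31)).
The orbit structure of x ↦ 31x mod 55: 15 orbits of sizes [5, 5, 5, 5, 5, 5, 5, 5, 5, 5, 1, 1, 1, 1, 1].
sign(π) = (−1)^{n − #cycles} = (−1)^{55−15} = (−1)^40 = +1.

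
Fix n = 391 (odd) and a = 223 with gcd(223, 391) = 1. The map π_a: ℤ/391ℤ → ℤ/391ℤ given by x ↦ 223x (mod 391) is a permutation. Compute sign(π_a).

+1

Start at x=118: 118 → 117 → 285 → 213 → 188 → 87 → 242 → … (one orbit).
π_223 has 9 disjoint cycles with lengths [88, 88, 88, 88, 11, 11, 8, 8, 1] on {0,…,390}.
sign(π) = (−1)^{n − #cycles} = (−1)^{391−9} = (−1)^382 = +1.
Via Zolotarev, sign(π_{223}) = (223|391) = +1.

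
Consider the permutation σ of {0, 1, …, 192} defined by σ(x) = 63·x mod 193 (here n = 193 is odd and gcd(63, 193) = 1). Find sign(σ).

+1

Start at x=63: 63 → 109 → 112 → 108 → 49 → 192 → 130 → … (one orbit).
Decompose π into cycles: lengths [12, 12, 12, 12, 12, 12, 12, 12, 12, 12, 12, 12, 12, 12, 12, 12, 1] (17 cycles, including the fixed point 0).
With 17 cycles on 193 points, sign = (−1)^{193−17} = +1.
Via Zolotarev, sign(π_{63}) = (63|193) = +1.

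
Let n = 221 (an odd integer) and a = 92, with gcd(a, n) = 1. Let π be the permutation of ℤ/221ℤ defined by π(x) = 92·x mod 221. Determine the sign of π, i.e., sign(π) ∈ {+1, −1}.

-1

Orbit of 105 under x↦92x: [105, 157, 79, 196, 131, 118, 27]… (length divides ord_221(92)).
The orbit structure of x ↦ 92x mod 221: 26 orbits of sizes [16, 16, 16, 16, 16, 16, 16, 16, 16, 16, 16, 16, 16, 1, 1, 1, 1, 1, 1, 1, 1, 1, 1, 1, 1, 1].
26 cycles on 221: each ℓ→(−1)^(ℓ−1), product (−1)^195 = -1.
The Jacobi symbol (92|221) = -1 (Zolotarev) agrees.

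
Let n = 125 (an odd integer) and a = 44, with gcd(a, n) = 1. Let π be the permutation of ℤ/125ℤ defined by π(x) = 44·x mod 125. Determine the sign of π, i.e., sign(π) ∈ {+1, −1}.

Orbit of 114 under x↦44x: [114, 16, 79, 101, 69, 36, 84]… (length divides ord_125(44)).
The orbit structure of x ↦ 44x mod 125: 7 orbits of sizes [50, 50, 10, 10, 2, 2, 1].
7 cycles on 125: each ℓ→(−1)^(ℓ−1), product (−1)^118 = +1.

+1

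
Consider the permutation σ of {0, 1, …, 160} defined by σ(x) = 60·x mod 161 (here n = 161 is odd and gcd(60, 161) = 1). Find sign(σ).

-1

Orbit of 74 under x↦60x: [74, 93, 106, 81, 30, 29, 130]… (length divides ord_161(60)).
6 cycles of lengths [66, 66, 22, 3, 3, 1].
161 − 6 = 155 transpositions; sign(π) = (−1)^155 = -1.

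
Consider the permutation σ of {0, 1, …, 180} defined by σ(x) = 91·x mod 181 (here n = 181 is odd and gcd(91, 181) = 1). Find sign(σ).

-1

Start at x=50: 50 → 25 → 103 → 142 → 71 → 126 → 63 → … (one orbit).
π_91 has 2 disjoint cycles with lengths [180, 1] on {0,…,180}.
181 − 2 = 179 transpositions; sign(π) = (−1)^179 = -1.
Check: (91/181) = -1 by Zolotarev.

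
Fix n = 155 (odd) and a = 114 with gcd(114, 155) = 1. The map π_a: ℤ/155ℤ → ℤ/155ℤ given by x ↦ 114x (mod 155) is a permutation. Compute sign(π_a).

-1

Trace 154: π^k(154) = [154, 41, 24, 101, 44, 56, 29] for k=0..6.
π_114 has 8 disjoint cycles with lengths [30, 30, 30, 30, 30, 2, 2, 1] on {0,…,154}.
155 − 8 = 147 transpositions; sign(π) = (−1)^147 = -1.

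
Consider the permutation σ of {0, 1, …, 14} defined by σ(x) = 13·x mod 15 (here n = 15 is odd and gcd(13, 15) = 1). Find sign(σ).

Trace 1: π^k(1) = [1, 13, 4, 7] for k=0..3.
π_13 has 6 disjoint cycles with lengths [4, 4, 4, 1, 1, 1] on {0,…,14}.
With 6 cycles on 15 points, sign = (−1)^{15−6} = -1.
(13|15)_J = -1 (Zolotarev's lemma cross-check).

-1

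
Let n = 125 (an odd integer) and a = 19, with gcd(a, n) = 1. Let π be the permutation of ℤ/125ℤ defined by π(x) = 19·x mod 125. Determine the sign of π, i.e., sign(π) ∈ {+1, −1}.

+1

Trace 94: π^k(94) = [94, 36, 59, 121, 49, 56, 64] for k=0..6.
Decompose π into cycles: lengths [50, 50, 10, 10, 2, 2, 1] (7 cycles, including the fixed point 0).
With 7 cycles on 125 points, sign = (−1)^{125−7} = +1.
Zolotarev: (19|125) = +1, matching the cycle-count sign.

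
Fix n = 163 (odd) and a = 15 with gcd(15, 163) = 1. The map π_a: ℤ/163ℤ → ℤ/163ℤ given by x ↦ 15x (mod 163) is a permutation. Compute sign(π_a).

Trace 25: π^k(25) = [25, 49, 83, 104, 93, 91, 61] for k=0..6.
The orbit structure of x ↦ 15x mod 163: 3 orbits of sizes [81, 81, 1].
Σ(ℓ_i−1) = 163−3 = 160; sign = (−1)^160 = +1.

+1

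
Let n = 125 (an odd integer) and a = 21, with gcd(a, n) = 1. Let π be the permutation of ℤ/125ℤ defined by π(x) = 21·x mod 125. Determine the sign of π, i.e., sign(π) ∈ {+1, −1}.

+1

Trace 11: π^k(11) = [11, 106, 101, 121, 41, 111, 81] for k=0..6.
π_21 has 13 disjoint cycles with lengths [25, 25, 25, 25, 5, 5, 5, 5, 1, 1, 1, 1, 1] on {0,…,124}.
Σ(ℓ_i−1) = 125−13 = 112; sign = (−1)^112 = +1.
(21|125)_J = +1 (Zolotarev's lemma cross-check).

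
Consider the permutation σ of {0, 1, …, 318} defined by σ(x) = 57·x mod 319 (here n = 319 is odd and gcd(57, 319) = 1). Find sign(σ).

Start at x=173: 173 → 291 → 318 → 262 → 260 → 146 → 28 → … (one orbit).
44 cycles of lengths [10, 10, 10, 10, 10, 10, 10, 10, 10, 10, 10, 10, 10, 10, 10, 10, 10, 10, 10, 10, 10, 10, 10, 10, 10, 10, 10, 10, 10, 2, 2, 2, 2, 2, 2, 2, 2, 2, 2, 2, 2, 2, 2, 1].
44 cycles on 319: each ℓ→(−1)^(ℓ−1), product (−1)^275 = -1.
Check: (57/319) = -1 by Zolotarev.

-1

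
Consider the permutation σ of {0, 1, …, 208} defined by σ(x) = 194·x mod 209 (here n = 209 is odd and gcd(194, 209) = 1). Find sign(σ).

-1

Trace 96: π^k(96) = [96, 23, 73, 159, 123, 36, 87] for k=0..6.
6 cycles of lengths [90, 90, 10, 9, 9, 1].
6 cycles on 209: each ℓ→(−1)^(ℓ−1), product (−1)^203 = -1.
The Jacobi symbol (194|209) = -1 (Zolotarev) agrees.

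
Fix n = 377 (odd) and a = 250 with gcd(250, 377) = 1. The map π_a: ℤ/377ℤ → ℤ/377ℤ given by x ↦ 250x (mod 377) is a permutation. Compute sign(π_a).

Trace 321: π^k(321) = [321, 326, 68, 35, 79, 146, 308] for k=0..6.
Decompose π into cycles: lengths [84, 84, 84, 84, 28, 3, 3, 3, 3, 1] (10 cycles, including the fixed point 0).
10 cycles on 377: each ℓ→(−1)^(ℓ−1), product (−1)^367 = -1.
The Jacobi symbol (250|377) = -1 (Zolotarev) agrees.

-1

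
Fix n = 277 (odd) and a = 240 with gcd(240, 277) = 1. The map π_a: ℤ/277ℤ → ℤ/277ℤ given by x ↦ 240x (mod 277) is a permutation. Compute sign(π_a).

-1

Trace 33: π^k(33) = [33, 164, 26, 146, 138, 157, 8] for k=0..6.
π_240 has 4 disjoint cycles with lengths [92, 92, 92, 1] on {0,…,276}.
277 − 4 = 273 transpositions; sign(π) = (−1)^273 = -1.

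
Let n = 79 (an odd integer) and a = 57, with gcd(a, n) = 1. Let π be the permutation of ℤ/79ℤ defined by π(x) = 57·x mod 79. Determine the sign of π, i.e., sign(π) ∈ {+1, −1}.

-1

Trace 65: π^k(65) = [65, 71, 18, 78, 22, 69, 62] for k=0..6.
Decompose π into cycles: lengths [26, 26, 26, 1] (4 cycles, including the fixed point 0).
With 4 cycles on 79 points, sign = (−1)^{79−4} = -1.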